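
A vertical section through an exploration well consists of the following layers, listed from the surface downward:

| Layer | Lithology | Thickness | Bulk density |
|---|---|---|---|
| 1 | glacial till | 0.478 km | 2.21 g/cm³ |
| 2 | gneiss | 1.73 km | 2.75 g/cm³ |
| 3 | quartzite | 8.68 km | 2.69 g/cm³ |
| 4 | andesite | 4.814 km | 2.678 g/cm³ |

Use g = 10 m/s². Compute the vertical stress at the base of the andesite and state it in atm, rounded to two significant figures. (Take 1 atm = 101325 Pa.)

4200 atm

glacial till: 2210 kg/m³ × 10 m/s² × 478 m = 1.056×10^7 Pa = 104.3 atm
gneiss: 2750 kg/m³ × 10 m/s² × 1730 m = 4.758×10^7 Pa = 469.5 atm
quartzite: 2690 kg/m³ × 10 m/s² × 8680 m = 2.335×10^8 Pa = 2304 atm
andesite: 2678 kg/m³ × 10 m/s² × 4814 m = 1.289×10^8 Pa = 1272 atm
Total = 104.3 + 469.5 + 2304 + 1272 = 4150.5 atm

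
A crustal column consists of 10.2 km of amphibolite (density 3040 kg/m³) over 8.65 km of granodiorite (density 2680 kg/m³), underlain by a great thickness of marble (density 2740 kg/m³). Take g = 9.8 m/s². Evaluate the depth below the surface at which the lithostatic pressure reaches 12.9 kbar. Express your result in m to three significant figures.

Pressure at base of upper layers: 3040×9.8×10200 + 2680×9.8×8650 = 5.311×10^8 Pa = 5.311 kbar
Remaining pressure to be supplied by marble: 1.290×10^9 − 5.311×10^8 = 7.589×10^8 Pa
Additional depth in marble = 7.589×10^8 Pa / (2740 kg/m³ × 9.8 m/s²) = 28264 m
Total depth = 18850 m + 28264 m = 47114 m

47100 m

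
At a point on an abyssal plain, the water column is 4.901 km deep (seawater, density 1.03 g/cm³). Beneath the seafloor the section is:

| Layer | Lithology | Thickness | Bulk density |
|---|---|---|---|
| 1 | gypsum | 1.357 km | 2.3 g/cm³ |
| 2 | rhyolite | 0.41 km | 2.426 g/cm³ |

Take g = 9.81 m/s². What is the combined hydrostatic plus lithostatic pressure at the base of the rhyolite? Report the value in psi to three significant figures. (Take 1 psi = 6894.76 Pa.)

13000 psi

seawater: 1030 kg/m³ × 9.81 m/s² × 4901 m = 4.952×10^7 Pa = 7182 psi
gypsum: 2300 kg/m³ × 9.81 m/s² × 1357 m = 3.062×10^7 Pa = 4441 psi
rhyolite: 2426 kg/m³ × 9.81 m/s² × 410 m = 9.758×10^6 Pa = 1415 psi
Total = 7182 + 4441 + 1415 = 13038 psi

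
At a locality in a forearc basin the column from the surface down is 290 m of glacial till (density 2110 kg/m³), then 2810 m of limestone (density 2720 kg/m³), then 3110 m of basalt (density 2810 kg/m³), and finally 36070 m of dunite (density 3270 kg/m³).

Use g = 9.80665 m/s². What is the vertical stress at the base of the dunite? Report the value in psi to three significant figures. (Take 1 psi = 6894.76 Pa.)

glacial till: 2110 kg/m³ × 9.80665 m/s² × 290 m = 6.001×10^6 Pa = 870.3 psi
limestone: 2720 kg/m³ × 9.80665 m/s² × 2810 m = 7.495×10^7 Pa = 10871 psi
basalt: 2810 kg/m³ × 9.80665 m/s² × 3110 m = 8.570×10^7 Pa = 12430 psi
dunite: 3270 kg/m³ × 9.80665 m/s² × 36070 m = 1.157×10^9 Pa = 1.678×10^5 psi
Total = 870.3 + 10871 + 12430 + 1.678×10^5 = 1.9193×10^5 psi

192000 psi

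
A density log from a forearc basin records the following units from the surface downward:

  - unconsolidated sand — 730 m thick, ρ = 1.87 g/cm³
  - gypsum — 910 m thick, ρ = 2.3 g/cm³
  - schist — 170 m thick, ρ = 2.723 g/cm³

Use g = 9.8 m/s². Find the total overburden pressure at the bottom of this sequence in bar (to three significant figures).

384 bar

unconsolidated sand: 1870 kg/m³ × 9.8 m/s² × 730 m = 1.338×10^7 Pa = 133.8 bar
gypsum: 2300 kg/m³ × 9.8 m/s² × 910 m = 2.051×10^7 Pa = 205.1 bar
schist: 2723 kg/m³ × 9.8 m/s² × 170 m = 4.537×10^6 Pa = 45.37 bar
Total = 133.8 + 205.1 + 45.37 = 384.26 bar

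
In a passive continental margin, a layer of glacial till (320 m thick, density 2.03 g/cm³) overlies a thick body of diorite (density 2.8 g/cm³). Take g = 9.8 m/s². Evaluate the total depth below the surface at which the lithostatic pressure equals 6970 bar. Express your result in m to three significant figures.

Pressure at base of upper layers: 2030×9.8×320 = 6.366×10^6 Pa = 63.66 bar
Remaining pressure to be supplied by diorite: 6.970×10^8 − 6.366×10^6 = 6.906×10^8 Pa
Additional depth in diorite = 6.906×10^8 Pa / (2800 kg/m³ × 9.8 m/s²) = 25169 m
Total depth = 320 m + 25169 m = 25489 m

25500 m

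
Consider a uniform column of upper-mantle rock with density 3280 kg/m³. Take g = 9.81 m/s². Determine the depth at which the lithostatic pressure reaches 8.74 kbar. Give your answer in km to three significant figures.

h = P/(ρg) = 8.74 kbar / (3280 kg/m³ × 9.81 m/s²) = 8.740×10^8 Pa / 32177 Pa/m = 27162 m
= 27.162 km

27.2 km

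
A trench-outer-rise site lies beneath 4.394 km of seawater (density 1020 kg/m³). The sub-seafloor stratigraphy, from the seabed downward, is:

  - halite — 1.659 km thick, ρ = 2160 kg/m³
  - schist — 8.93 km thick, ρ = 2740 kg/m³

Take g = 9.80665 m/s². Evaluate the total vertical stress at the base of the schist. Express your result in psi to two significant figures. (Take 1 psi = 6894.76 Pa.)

46000 psi

seawater: 1020 kg/m³ × 9.80665 m/s² × 4394 m = 4.395×10^7 Pa = 6375 psi
halite: 2160 kg/m³ × 9.80665 m/s² × 1659 m = 3.514×10^7 Pa = 5097 psi
schist: 2740 kg/m³ × 9.80665 m/s² × 8930 m = 2.400×10^8 Pa = 34802 psi
Total = 6375 + 5097 + 34802 = 46274 psi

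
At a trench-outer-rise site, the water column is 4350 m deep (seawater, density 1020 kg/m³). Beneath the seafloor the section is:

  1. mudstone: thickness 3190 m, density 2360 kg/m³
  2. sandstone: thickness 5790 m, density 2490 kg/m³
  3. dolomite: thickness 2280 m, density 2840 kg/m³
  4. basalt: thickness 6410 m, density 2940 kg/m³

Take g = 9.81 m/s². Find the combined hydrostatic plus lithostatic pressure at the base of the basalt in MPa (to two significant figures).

510 MPa

seawater: 1020 kg/m³ × 9.81 m/s² × 4350 m = 4.353×10^7 Pa = 43.53 MPa
mudstone: 2360 kg/m³ × 9.81 m/s² × 3190 m = 7.385×10^7 Pa = 73.85 MPa
sandstone: 2490 kg/m³ × 9.81 m/s² × 5790 m = 1.414×10^8 Pa = 141.4 MPa
dolomite: 2840 kg/m³ × 9.81 m/s² × 2280 m = 6.352×10^7 Pa = 63.52 MPa
basalt: 2940 kg/m³ × 9.81 m/s² × 6410 m = 1.849×10^8 Pa = 184.9 MPa
Total = 43.53 + 73.85 + 141.4 + 63.52 + 184.9 = 507.21 MPa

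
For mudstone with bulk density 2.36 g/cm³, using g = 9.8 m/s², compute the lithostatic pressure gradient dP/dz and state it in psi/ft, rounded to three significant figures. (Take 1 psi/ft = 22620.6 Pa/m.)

dP/dz = ρg = 2360 kg/m³ × 9.8 m/s² = 23128 Pa/m
= 23128 Pa/m × (1 psi/ft / 22621 Pa/m) = 1.0224 psi/ft

1.02 psi/ft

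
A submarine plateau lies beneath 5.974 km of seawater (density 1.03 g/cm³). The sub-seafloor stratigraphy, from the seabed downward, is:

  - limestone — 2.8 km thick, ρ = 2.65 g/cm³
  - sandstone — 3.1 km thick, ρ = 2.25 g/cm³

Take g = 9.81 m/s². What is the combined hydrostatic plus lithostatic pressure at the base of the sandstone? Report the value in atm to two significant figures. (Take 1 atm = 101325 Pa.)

2000 atm

seawater: 1030 kg/m³ × 9.81 m/s² × 5974 m = 6.036×10^7 Pa = 595.7 atm
limestone: 2650 kg/m³ × 9.81 m/s² × 2800 m = 7.279×10^7 Pa = 718.4 atm
sandstone: 2250 kg/m³ × 9.81 m/s² × 3100 m = 6.842×10^7 Pa = 675.3 atm
Total = 595.7 + 718.4 + 675.3 = 1989.4 atm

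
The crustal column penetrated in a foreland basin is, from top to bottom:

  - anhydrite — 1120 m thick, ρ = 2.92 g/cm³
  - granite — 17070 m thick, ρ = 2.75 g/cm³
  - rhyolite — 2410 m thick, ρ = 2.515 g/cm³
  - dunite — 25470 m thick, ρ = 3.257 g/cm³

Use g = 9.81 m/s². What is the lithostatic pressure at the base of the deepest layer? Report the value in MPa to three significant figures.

1370 MPa

anhydrite: 2920 kg/m³ × 9.81 m/s² × 1120 m = 3.208×10^7 Pa = 32.08 MPa
granite: 2750 kg/m³ × 9.81 m/s² × 17070 m = 4.605×10^8 Pa = 460.5 MPa
rhyolite: 2515 kg/m³ × 9.81 m/s² × 2410 m = 5.946×10^7 Pa = 59.46 MPa
dunite: 3257 kg/m³ × 9.81 m/s² × 25470 m = 8.138×10^8 Pa = 813.8 MPa
Total = 32.08 + 460.5 + 59.46 + 813.8 = 1365.8 MPa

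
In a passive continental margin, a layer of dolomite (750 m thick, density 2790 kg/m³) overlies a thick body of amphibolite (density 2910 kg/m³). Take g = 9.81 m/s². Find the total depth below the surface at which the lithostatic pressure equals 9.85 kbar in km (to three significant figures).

Pressure at base of upper layers: 2790×9.81×750 = 2.053×10^7 Pa = 0.2053 kbar
Remaining pressure to be supplied by amphibolite: 9.850×10^8 − 2.053×10^7 = 9.645×10^8 Pa
Additional depth in amphibolite = 9.645×10^8 Pa / (2910 kg/m³ × 9.81 m/s²) = 33785 m
Total depth = 750 m + 33785 m = 34535 m
= 34.535 km

34.5 km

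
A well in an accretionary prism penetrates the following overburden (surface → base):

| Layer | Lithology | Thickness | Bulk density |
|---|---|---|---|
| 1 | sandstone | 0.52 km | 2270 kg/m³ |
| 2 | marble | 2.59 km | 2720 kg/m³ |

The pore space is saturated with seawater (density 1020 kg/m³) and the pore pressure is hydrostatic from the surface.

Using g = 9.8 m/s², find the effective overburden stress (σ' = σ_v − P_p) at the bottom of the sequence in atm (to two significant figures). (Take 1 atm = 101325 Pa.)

490 atm

Overburden (lithostatic) stress σ_v:
sandstone: 2270 kg/m³ × 9.8 m/s² × 520 m = 1.157×10^7 Pa = 11.57 MPa
marble: 2720 kg/m³ × 9.8 m/s² × 2590 m = 6.904×10^7 Pa = 69.04 MPa
Total = 11.57 + 69.04 = 80.607 MPa
Pore pressure P_p = 1020 kg/m³ × 9.8 m/s² × 3110 m = 3.109×10^7 Pa = 31.09 MPa
Effective stress σ' = σ_v − P_p = 80.61 − 31.09 = 49.519 MPa = 488.72 atm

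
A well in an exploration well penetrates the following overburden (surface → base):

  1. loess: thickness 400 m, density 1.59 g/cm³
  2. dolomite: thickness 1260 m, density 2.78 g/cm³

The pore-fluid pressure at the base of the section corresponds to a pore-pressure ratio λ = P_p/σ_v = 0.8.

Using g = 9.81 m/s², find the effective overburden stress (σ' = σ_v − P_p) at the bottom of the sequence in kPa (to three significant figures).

Overburden (lithostatic) stress σ_v:
loess: 1590 kg/m³ × 9.81 m/s² × 400 m = 6.239×10^6 Pa = 6.239 MPa
dolomite: 2780 kg/m³ × 9.81 m/s² × 1260 m = 3.436×10^7 Pa = 34.36 MPa
Total = 6.239 + 34.36 = 40.602 MPa
Pore pressure P_p = λ·σ_v = 0.8 × 40.60 MPa = 32.48 MPa
Effective stress σ' = σ_v − P_p = 40.60 − 32.48 = 8.1203 MPa = 8120.3 kPa

8120 kPa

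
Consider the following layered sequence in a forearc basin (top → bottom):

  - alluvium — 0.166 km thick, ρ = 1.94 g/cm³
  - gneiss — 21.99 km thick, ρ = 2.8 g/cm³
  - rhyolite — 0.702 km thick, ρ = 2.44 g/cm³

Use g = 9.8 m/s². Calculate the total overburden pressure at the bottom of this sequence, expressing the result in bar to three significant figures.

alluvium: 1940 kg/m³ × 9.8 m/s² × 166 m = 3.156×10^6 Pa = 31.56 bar
gneiss: 2800 kg/m³ × 9.8 m/s² × 21990 m = 6.034×10^8 Pa = 6034 bar
rhyolite: 2440 kg/m³ × 9.8 m/s² × 702 m = 1.679×10^7 Pa = 167.9 bar
Total = 31.56 + 6034 + 167.9 = 6233.5 bar

6230 bar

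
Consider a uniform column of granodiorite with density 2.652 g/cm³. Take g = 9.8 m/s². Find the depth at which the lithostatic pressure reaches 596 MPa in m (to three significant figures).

22900 m

h = P/(ρg) = 596 MPa / (2652 kg/m³ × 9.8 m/s²) = 5.960×10^8 Pa / 25990 Pa/m = 22932 m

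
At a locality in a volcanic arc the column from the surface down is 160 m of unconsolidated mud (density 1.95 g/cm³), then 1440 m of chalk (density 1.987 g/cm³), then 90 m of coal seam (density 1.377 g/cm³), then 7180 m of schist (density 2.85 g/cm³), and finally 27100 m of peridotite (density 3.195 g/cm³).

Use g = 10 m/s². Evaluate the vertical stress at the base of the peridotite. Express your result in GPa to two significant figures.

unconsolidated mud: 1950 kg/m³ × 10 m/s² × 160 m = 3.120×10^6 Pa = 3.120×10^-3 GPa
chalk: 1987 kg/m³ × 10 m/s² × 1440 m = 2.861×10^7 Pa = 0.02861 GPa
coal seam: 1377 kg/m³ × 10 m/s² × 90 m = 1.239×10^6 Pa = 1.239×10^-3 GPa
schist: 2850 kg/m³ × 10 m/s² × 7180 m = 2.046×10^8 Pa = 0.2046 GPa
peridotite: 3195 kg/m³ × 10 m/s² × 27100 m = 8.658×10^8 Pa = 0.8658 GPa
Total = 3.120×10^-3 + 0.02861 + 1.239×10^-3 + 0.2046 + 0.8658 = 1.1034 GPa

1.1 GPa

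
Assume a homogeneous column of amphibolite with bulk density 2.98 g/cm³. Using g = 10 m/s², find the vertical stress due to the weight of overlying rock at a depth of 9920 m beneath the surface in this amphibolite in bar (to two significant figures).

3000 bar

amphibolite: 2980 kg/m³ × 10 m/s² × 9920 m = 2.956×10^8 Pa = 2956 bar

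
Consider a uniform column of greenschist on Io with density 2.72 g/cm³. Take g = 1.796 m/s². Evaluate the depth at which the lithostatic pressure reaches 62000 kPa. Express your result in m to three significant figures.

12700 m

h = P/(ρg) = 62000 kPa / (2720 kg/m³ × 1.796 m/s²) = 6.200×10^7 Pa / 4885.1 Pa/m = 12692 m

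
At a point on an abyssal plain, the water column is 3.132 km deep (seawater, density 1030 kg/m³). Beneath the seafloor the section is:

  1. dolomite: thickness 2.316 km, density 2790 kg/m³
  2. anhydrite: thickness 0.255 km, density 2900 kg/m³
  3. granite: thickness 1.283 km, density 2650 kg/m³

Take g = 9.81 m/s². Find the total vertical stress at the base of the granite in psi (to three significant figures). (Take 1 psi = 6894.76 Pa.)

19700 psi

seawater: 1030 kg/m³ × 9.81 m/s² × 3132 m = 3.165×10^7 Pa = 4590 psi
dolomite: 2790 kg/m³ × 9.81 m/s² × 2316 m = 6.339×10^7 Pa = 9194 psi
anhydrite: 2900 kg/m³ × 9.81 m/s² × 255 m = 7.254×10^6 Pa = 1052 psi
granite: 2650 kg/m³ × 9.81 m/s² × 1283 m = 3.335×10^7 Pa = 4838 psi
Total = 4590 + 9194 + 1052 + 4838 = 19673 psi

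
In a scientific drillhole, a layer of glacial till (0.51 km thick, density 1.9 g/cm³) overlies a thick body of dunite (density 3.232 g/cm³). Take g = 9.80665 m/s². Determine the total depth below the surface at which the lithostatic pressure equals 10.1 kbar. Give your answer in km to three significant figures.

Pressure at base of upper layers: 1900×9.80665×510 = 9.503×10^6 Pa = 0.09503 kbar
Remaining pressure to be supplied by dunite: 1.010×10^9 − 9.503×10^6 = 1.000×10^9 Pa
Additional depth in dunite = 1.000×10^9 Pa / (3232 kg/m³ × 9.80665 m/s²) = 31566 m
Total depth = 510 m + 31566 m = 32076 m
= 32.076 km

32.1 km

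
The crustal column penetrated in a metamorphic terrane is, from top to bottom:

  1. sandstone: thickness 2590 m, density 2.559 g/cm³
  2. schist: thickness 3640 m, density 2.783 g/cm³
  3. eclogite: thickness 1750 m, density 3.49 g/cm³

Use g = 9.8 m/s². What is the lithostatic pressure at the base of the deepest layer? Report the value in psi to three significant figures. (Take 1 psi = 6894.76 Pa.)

sandstone: 2559 kg/m³ × 9.8 m/s² × 2590 m = 6.495×10^7 Pa = 9421 psi
schist: 2783 kg/m³ × 9.8 m/s² × 3640 m = 9.928×10^7 Pa = 14399 psi
eclogite: 3490 kg/m³ × 9.8 m/s² × 1750 m = 5.985×10^7 Pa = 8681 psi
Total = 9421 + 14399 + 8681 = 32500 psi

32500 psi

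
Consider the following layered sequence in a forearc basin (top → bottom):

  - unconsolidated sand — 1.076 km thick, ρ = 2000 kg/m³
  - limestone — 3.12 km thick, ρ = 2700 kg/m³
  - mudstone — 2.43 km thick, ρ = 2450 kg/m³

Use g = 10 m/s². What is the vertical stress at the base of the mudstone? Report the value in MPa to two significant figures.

unconsolidated sand: 2000 kg/m³ × 10 m/s² × 1076 m = 2.152×10^7 Pa = 21.52 MPa
limestone: 2700 kg/m³ × 10 m/s² × 3120 m = 8.424×10^7 Pa = 84.24 MPa
mudstone: 2450 kg/m³ × 10 m/s² × 2430 m = 5.954×10^7 Pa = 59.53 MPa
Total = 21.52 + 84.24 + 59.53 = 165.29 MPa

170 MPa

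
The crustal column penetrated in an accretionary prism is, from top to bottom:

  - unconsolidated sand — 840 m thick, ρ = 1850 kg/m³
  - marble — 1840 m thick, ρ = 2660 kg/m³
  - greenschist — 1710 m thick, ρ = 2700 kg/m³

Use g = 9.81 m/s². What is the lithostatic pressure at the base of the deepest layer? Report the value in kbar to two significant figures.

1.1 kbar

unconsolidated sand: 1850 kg/m³ × 9.81 m/s² × 840 m = 1.524×10^7 Pa = 0.1524 kbar
marble: 2660 kg/m³ × 9.81 m/s² × 1840 m = 4.801×10^7 Pa = 0.4801 kbar
greenschist: 2700 kg/m³ × 9.81 m/s² × 1710 m = 4.529×10^7 Pa = 0.4529 kbar
Total = 0.1524 + 0.4801 + 0.4529 = 1.0855 kbar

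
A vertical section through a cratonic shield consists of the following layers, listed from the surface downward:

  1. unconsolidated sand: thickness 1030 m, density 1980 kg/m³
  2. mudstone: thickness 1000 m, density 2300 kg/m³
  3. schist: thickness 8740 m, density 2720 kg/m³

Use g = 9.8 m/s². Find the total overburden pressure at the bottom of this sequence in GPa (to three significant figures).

unconsolidated sand: 1980 kg/m³ × 9.8 m/s² × 1030 m = 1.999×10^7 Pa = 0.01999 GPa
mudstone: 2300 kg/m³ × 9.8 m/s² × 1000 m = 2.254×10^7 Pa = 0.02254 GPa
schist: 2720 kg/m³ × 9.8 m/s² × 8740 m = 2.330×10^8 Pa = 0.2330 GPa
Total = 0.01999 + 0.02254 + 0.2330 = 0.27550 GPa

0.275 GPa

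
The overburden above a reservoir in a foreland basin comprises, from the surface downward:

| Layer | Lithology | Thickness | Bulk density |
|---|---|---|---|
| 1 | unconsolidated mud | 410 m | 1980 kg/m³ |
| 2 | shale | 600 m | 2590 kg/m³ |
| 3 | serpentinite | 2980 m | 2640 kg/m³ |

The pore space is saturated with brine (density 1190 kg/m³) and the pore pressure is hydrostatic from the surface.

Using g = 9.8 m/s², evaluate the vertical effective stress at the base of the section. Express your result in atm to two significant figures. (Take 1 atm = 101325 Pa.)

530 atm

Overburden (lithostatic) stress σ_v:
unconsolidated mud: 1980 kg/m³ × 9.8 m/s² × 410 m = 7.956×10^6 Pa = 7.956 MPa
shale: 2590 kg/m³ × 9.8 m/s² × 600 m = 1.523×10^7 Pa = 15.23 MPa
serpentinite: 2640 kg/m³ × 9.8 m/s² × 2980 m = 7.710×10^7 Pa = 77.10 MPa
Total = 7.956 + 15.23 + 77.10 = 100.28 MPa
Pore pressure P_p = 1190 kg/m³ × 9.8 m/s² × 3990 m = 4.653×10^7 Pa = 46.53 MPa
Effective stress σ' = σ_v − P_p = 100.3 − 46.53 = 53.752 MPa = 530.49 atm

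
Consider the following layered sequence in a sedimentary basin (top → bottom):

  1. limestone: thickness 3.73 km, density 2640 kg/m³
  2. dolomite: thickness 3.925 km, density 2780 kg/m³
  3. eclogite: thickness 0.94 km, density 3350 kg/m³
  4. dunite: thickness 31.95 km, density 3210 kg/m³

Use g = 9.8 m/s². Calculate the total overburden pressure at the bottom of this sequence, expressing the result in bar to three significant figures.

12400 bar

limestone: 2640 kg/m³ × 9.8 m/s² × 3730 m = 9.650×10^7 Pa = 965.0 bar
dolomite: 2780 kg/m³ × 9.8 m/s² × 3925 m = 1.069×10^8 Pa = 1069 bar
eclogite: 3350 kg/m³ × 9.8 m/s² × 940 m = 3.086×10^7 Pa = 308.6 bar
dunite: 3210 kg/m³ × 9.8 m/s² × 31950 m = 1.005×10^9 Pa = 10051 bar
Total = 965.0 + 1069 + 308.6 + 10051 = 12394 bar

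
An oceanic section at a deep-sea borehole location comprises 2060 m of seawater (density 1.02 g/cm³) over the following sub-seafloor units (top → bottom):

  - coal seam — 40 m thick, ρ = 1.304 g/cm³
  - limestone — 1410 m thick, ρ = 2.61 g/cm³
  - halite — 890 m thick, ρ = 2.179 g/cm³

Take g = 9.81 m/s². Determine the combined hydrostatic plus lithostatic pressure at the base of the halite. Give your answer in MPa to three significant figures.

76.3 MPa

seawater: 1020 kg/m³ × 9.81 m/s² × 2060 m = 2.061×10^7 Pa = 20.61 MPa
coal seam: 1304 kg/m³ × 9.81 m/s² × 40 m = 5.117×10^5 Pa = 0.5117 MPa
limestone: 2610 kg/m³ × 9.81 m/s² × 1410 m = 3.610×10^7 Pa = 36.10 MPa
halite: 2179 kg/m³ × 9.81 m/s² × 890 m = 1.902×10^7 Pa = 19.02 MPa
Total = 20.61 + 0.5117 + 36.10 + 19.02 = 76.251 MPa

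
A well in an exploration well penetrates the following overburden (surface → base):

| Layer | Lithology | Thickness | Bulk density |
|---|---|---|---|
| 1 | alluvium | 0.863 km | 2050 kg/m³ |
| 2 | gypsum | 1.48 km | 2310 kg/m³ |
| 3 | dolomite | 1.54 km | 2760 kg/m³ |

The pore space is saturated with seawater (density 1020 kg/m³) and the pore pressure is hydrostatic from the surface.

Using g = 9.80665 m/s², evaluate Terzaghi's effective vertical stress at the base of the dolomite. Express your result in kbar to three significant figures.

0.537 kbar

Overburden (lithostatic) stress σ_v:
alluvium: 2050 kg/m³ × 9.80665 m/s² × 863 m = 1.735×10^7 Pa = 17.35 MPa
gypsum: 2310 kg/m³ × 9.80665 m/s² × 1480 m = 3.353×10^7 Pa = 33.53 MPa
dolomite: 2760 kg/m³ × 9.80665 m/s² × 1540 m = 4.168×10^7 Pa = 41.68 MPa
Total = 17.35 + 33.53 + 41.68 = 92.559 MPa
Pore pressure P_p = 1020 kg/m³ × 9.80665 m/s² × 3883 m = 3.884×10^7 Pa = 38.84 MPa
Effective stress σ' = σ_v − P_p = 92.56 − 38.84 = 53.718 MPa = 0.53718 kbar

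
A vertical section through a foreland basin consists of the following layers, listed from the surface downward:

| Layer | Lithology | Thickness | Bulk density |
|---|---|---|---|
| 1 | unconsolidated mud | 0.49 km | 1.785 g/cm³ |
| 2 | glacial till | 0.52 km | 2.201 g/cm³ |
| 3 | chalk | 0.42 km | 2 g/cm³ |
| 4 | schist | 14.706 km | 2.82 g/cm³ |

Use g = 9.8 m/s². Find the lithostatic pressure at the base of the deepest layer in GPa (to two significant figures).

0.43 GPa

unconsolidated mud: 1785 kg/m³ × 9.8 m/s² × 490 m = 8.572×10^6 Pa = 8.572×10^-3 GPa
glacial till: 2201 kg/m³ × 9.8 m/s² × 520 m = 1.122×10^7 Pa = 0.01122 GPa
chalk: 2000 kg/m³ × 9.8 m/s² × 420 m = 8.232×10^6 Pa = 8.232×10^-3 GPa
schist: 2820 kg/m³ × 9.8 m/s² × 14706 m = 4.064×10^8 Pa = 0.4064 GPa
Total = 8.572×10^-3 + 0.01122 + 8.232×10^-3 + 0.4064 = 0.43443 GPa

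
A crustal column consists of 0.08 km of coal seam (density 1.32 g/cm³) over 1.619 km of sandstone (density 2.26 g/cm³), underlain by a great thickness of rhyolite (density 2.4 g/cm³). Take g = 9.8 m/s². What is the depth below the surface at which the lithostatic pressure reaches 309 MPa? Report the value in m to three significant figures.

Pressure at base of upper layers: 1320×9.8×80 + 2260×9.8×1619 = 3.689×10^7 Pa = 36.89 MPa
Remaining pressure to be supplied by rhyolite: 3.090×10^8 − 3.689×10^7 = 2.721×10^8 Pa
Additional depth in rhyolite = 2.721×10^8 Pa / (2400 kg/m³ × 9.8 m/s²) = 11569 m
Total depth = 1699 m + 11569 m = 13268 m

13300 m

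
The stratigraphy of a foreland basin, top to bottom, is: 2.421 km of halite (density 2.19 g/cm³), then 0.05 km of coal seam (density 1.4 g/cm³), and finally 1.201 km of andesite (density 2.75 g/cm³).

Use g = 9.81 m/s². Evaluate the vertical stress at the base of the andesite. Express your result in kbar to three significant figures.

0.851 kbar

halite: 2190 kg/m³ × 9.81 m/s² × 2421 m = 5.201×10^7 Pa = 0.5201 kbar
coal seam: 1400 kg/m³ × 9.81 m/s² × 50 m = 6.867×10^5 Pa = 6.867×10^-3 kbar
andesite: 2750 kg/m³ × 9.81 m/s² × 1201 m = 3.240×10^7 Pa = 0.3240 kbar
Total = 0.5201 + 6.867×10^-3 + 0.3240 = 0.85099 kbar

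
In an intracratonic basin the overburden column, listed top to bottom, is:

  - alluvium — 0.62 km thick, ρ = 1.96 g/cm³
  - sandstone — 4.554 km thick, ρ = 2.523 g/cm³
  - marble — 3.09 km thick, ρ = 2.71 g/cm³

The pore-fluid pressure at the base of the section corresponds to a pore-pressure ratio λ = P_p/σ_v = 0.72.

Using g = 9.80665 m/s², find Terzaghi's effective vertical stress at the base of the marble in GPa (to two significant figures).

0.058 GPa

Overburden (lithostatic) stress σ_v:
alluvium: 1960 kg/m³ × 9.80665 m/s² × 620 m = 1.192×10^7 Pa = 11.92 MPa
sandstone: 2523 kg/m³ × 9.80665 m/s² × 4554 m = 1.127×10^8 Pa = 112.7 MPa
marble: 2710 kg/m³ × 9.80665 m/s² × 3090 m = 8.212×10^7 Pa = 82.12 MPa
Total = 11.92 + 112.7 + 82.12 = 206.71 MPa
Pore pressure P_p = λ·σ_v = 0.72 × 206.7 MPa = 148.8 MPa
Effective stress σ' = σ_v − P_p = 206.7 − 148.8 = 57.880 MPa = 0.057880 GPa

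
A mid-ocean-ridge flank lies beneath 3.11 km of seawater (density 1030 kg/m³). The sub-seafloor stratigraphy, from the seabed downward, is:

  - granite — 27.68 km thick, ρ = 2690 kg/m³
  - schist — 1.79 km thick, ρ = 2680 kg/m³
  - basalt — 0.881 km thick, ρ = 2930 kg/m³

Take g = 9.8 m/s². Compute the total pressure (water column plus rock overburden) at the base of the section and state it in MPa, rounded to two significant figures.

830 MPa

seawater: 1030 kg/m³ × 9.8 m/s² × 3110 m = 3.139×10^7 Pa = 31.39 MPa
granite: 2690 kg/m³ × 9.8 m/s² × 27680 m = 7.297×10^8 Pa = 729.7 MPa
schist: 2680 kg/m³ × 9.8 m/s² × 1790 m = 4.701×10^7 Pa = 47.01 MPa
basalt: 2930 kg/m³ × 9.8 m/s² × 881 m = 2.530×10^7 Pa = 25.30 MPa
Total = 31.39 + 729.7 + 47.01 + 25.30 = 833.40 MPa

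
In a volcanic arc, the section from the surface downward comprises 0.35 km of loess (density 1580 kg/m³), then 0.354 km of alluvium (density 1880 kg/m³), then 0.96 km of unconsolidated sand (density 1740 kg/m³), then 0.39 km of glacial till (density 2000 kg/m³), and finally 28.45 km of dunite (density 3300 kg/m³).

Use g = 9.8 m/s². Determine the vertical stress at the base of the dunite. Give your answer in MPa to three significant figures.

956 MPa

loess: 1580 kg/m³ × 9.8 m/s² × 350 m = 5.419×10^6 Pa = 5.419 MPa
alluvium: 1880 kg/m³ × 9.8 m/s² × 354 m = 6.522×10^6 Pa = 6.522 MPa
unconsolidated sand: 1740 kg/m³ × 9.8 m/s² × 960 m = 1.637×10^7 Pa = 16.37 MPa
glacial till: 2000 kg/m³ × 9.8 m/s² × 390 m = 7.644×10^6 Pa = 7.644 MPa
dunite: 3300 kg/m³ × 9.8 m/s² × 28450 m = 9.201×10^8 Pa = 920.1 MPa
Total = 5.419 + 6.522 + 16.37 + 7.644 + 920.1 = 956.03 MPa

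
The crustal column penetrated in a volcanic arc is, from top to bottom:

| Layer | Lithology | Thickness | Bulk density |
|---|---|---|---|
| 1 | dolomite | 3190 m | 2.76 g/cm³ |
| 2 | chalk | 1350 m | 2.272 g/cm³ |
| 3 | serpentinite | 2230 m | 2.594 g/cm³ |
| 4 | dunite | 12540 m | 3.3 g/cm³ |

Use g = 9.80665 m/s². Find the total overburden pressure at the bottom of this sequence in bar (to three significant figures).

5790 bar

dolomite: 2760 kg/m³ × 9.80665 m/s² × 3190 m = 8.634×10^7 Pa = 863.4 bar
chalk: 2272 kg/m³ × 9.80665 m/s² × 1350 m = 3.008×10^7 Pa = 300.8 bar
serpentinite: 2594 kg/m³ × 9.80665 m/s² × 2230 m = 5.673×10^7 Pa = 567.3 bar
dunite: 3300 kg/m³ × 9.80665 m/s² × 12540 m = 4.058×10^8 Pa = 4058 bar
Total = 863.4 + 300.8 + 567.3 + 4058 = 5789.7 bar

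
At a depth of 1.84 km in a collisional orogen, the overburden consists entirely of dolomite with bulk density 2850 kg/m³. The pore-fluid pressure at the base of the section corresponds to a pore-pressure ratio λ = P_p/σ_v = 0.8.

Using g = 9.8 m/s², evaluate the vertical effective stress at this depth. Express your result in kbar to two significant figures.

Overburden (lithostatic) stress σ_v:
dolomite: 2850 kg/m³ × 9.8 m/s² × 1840 m = 5.139×10^7 Pa = 51.39 MPa
Pore pressure P_p = λ·σ_v = 0.8 × 51.39 MPa = 41.11 MPa
Effective stress σ' = σ_v − P_p = 51.39 − 41.11 = 10.278 MPa = 0.10278 kbar

0.10 kbar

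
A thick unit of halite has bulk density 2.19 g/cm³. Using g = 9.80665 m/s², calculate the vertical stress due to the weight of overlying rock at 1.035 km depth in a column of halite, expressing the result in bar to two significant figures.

220 bar

halite: 2190 kg/m³ × 9.80665 m/s² × 1035 m = 2.223×10^7 Pa = 222.3 bar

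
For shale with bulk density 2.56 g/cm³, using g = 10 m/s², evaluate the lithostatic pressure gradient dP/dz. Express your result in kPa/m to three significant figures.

25.6 kPa/m

dP/dz = ρg = 2560 kg/m³ × 10 m/s² = 25600 Pa/m
= 25600 Pa/m × (1 kPa/m / 1000.0 Pa/m) = 25.600 kPa/m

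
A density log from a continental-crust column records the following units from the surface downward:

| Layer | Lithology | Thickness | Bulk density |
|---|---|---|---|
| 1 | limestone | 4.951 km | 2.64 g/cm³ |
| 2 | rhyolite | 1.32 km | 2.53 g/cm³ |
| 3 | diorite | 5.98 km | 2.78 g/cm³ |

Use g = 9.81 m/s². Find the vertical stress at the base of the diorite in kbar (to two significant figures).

limestone: 2640 kg/m³ × 9.81 m/s² × 4951 m = 1.282×10^8 Pa = 1.282 kbar
rhyolite: 2530 kg/m³ × 9.81 m/s² × 1320 m = 3.276×10^7 Pa = 0.3276 kbar
diorite: 2780 kg/m³ × 9.81 m/s² × 5980 m = 1.631×10^8 Pa = 1.631 kbar
Total = 1.282 + 0.3276 + 1.631 = 3.2407 kbar

3.2 kbar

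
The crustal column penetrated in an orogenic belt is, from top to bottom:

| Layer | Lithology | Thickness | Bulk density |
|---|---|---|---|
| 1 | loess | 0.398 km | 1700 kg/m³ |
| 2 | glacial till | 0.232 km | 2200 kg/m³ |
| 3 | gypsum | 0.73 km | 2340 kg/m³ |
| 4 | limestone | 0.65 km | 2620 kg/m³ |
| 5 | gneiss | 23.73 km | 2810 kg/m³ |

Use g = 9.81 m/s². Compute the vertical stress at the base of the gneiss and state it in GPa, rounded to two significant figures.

0.70 GPa

loess: 1700 kg/m³ × 9.81 m/s² × 398 m = 6.637×10^6 Pa = 6.637×10^-3 GPa
glacial till: 2200 kg/m³ × 9.81 m/s² × 232 m = 5.007×10^6 Pa = 5.007×10^-3 GPa
gypsum: 2340 kg/m³ × 9.81 m/s² × 730 m = 1.676×10^7 Pa = 0.01676 GPa
limestone: 2620 kg/m³ × 9.81 m/s² × 650 m = 1.671×10^7 Pa = 0.01671 GPa
gneiss: 2810 kg/m³ × 9.81 m/s² × 23730 m = 6.541×10^8 Pa = 0.6541 GPa
Total = 6.637×10^-3 + 5.007×10^-3 + 0.01676 + 0.01671 + 0.6541 = 0.69925 GPa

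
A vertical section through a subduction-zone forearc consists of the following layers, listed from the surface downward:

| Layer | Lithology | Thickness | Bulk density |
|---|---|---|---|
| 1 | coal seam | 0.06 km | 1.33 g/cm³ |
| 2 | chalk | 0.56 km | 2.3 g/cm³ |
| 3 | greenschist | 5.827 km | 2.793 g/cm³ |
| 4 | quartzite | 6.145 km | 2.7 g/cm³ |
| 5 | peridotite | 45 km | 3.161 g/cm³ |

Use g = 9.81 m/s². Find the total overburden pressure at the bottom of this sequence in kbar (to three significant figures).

17.3 kbar

coal seam: 1330 kg/m³ × 9.81 m/s² × 60 m = 7.828×10^5 Pa = 7.828×10^-3 kbar
chalk: 2300 kg/m³ × 9.81 m/s² × 560 m = 1.264×10^7 Pa = 0.1264 kbar
greenschist: 2793 kg/m³ × 9.81 m/s² × 5827 m = 1.597×10^8 Pa = 1.597 kbar
quartzite: 2700 kg/m³ × 9.81 m/s² × 6145 m = 1.628×10^8 Pa = 1.628 kbar
peridotite: 3161 kg/m³ × 9.81 m/s² × 45000 m = 1.395×10^9 Pa = 13.95 kbar
Total = 7.828×10^-3 + 0.1264 + 1.597 + 1.628 + 13.95 = 17.313 kbar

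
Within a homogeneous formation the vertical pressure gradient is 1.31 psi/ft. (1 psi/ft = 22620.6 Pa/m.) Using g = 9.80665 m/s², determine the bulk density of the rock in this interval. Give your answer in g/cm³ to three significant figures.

ρ = (dP/dz)/g = 1.31 psi/ft / 9.80665 m/s² = 29633 Pa/m / 9.80665 m/s² = 3021.7 kg/m³
= 3.022 g/cm³

3.02 g/cm³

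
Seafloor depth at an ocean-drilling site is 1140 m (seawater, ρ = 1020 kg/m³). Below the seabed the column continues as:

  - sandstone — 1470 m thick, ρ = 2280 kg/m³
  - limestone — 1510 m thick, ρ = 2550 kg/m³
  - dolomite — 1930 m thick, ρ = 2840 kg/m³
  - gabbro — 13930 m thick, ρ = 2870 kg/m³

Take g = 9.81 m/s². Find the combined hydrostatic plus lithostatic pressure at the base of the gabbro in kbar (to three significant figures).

seawater: 1020 kg/m³ × 9.81 m/s² × 1140 m = 1.141×10^7 Pa = 0.1141 kbar
sandstone: 2280 kg/m³ × 9.81 m/s² × 1470 m = 3.288×10^7 Pa = 0.3288 kbar
limestone: 2550 kg/m³ × 9.81 m/s² × 1510 m = 3.777×10^7 Pa = 0.3777 kbar
dolomite: 2840 kg/m³ × 9.81 m/s² × 1930 m = 5.377×10^7 Pa = 0.5377 kbar
gabbro: 2870 kg/m³ × 9.81 m/s² × 13930 m = 3.922×10^8 Pa = 3.922 kbar
Total = 0.1141 + 0.3288 + 0.3777 + 0.5377 + 3.922 = 5.2803 kbar

5.28 kbar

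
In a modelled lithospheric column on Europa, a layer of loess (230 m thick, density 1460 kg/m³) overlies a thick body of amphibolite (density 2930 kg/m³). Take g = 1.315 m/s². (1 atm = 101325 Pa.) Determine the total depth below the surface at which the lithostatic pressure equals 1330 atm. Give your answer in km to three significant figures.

35.1 km

Pressure at base of upper layers: 1460×1.315×230 = 4.416×10^5 Pa = 4.358 atm
Remaining pressure to be supplied by amphibolite: 1.348×10^8 − 4.416×10^5 = 1.343×10^8 Pa
Additional depth in amphibolite = 1.343×10^8 Pa / (2930 kg/m³ × 1.315 m/s²) = 34862 m
Total depth = 230 m + 34862 m = 35092 m
= 35.092 km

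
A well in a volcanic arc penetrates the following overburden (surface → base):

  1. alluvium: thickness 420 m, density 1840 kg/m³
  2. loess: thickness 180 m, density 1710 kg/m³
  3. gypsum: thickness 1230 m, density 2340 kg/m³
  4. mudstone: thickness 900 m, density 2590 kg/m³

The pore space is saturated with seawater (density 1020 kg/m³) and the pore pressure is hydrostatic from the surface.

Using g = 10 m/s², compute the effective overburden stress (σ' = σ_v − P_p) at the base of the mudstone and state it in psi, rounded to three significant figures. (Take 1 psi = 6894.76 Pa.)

5080 psi

Overburden (lithostatic) stress σ_v:
alluvium: 1840 kg/m³ × 10 m/s² × 420 m = 7.728×10^6 Pa = 7.728 MPa
loess: 1710 kg/m³ × 10 m/s² × 180 m = 3.078×10^6 Pa = 3.078 MPa
gypsum: 2340 kg/m³ × 10 m/s² × 1230 m = 2.878×10^7 Pa = 28.78 MPa
mudstone: 2590 kg/m³ × 10 m/s² × 900 m = 2.331×10^7 Pa = 23.31 MPa
Total = 7.728 + 3.078 + 28.78 + 23.31 = 62.898 MPa
Pore pressure P_p = 1020 kg/m³ × 10 m/s² × 2730 m = 2.785×10^7 Pa = 27.85 MPa
Effective stress σ' = σ_v − P_p = 62.90 − 27.85 = 35.052 MPa = 5083.9 psi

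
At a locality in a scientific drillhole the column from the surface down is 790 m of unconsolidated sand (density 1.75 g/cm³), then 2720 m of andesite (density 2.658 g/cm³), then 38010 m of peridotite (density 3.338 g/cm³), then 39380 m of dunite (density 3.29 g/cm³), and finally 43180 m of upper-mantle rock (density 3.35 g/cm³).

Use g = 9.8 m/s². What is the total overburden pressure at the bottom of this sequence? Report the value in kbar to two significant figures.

unconsolidated sand: 1750 kg/m³ × 9.8 m/s² × 790 m = 1.355×10^7 Pa = 0.1355 kbar
andesite: 2658 kg/m³ × 9.8 m/s² × 2720 m = 7.085×10^7 Pa = 0.7085 kbar
peridotite: 3338 kg/m³ × 9.8 m/s² × 38010 m = 1.243×10^9 Pa = 12.43 kbar
dunite: 3290 kg/m³ × 9.8 m/s² × 39380 m = 1.270×10^9 Pa = 12.70 kbar
upper-mantle rock: 3350 kg/m³ × 9.8 m/s² × 43180 m = 1.418×10^9 Pa = 14.18 kbar
Total = 0.1355 + 0.7085 + 12.43 + 12.70 + 14.18 = 40.151 kbar

40 kbar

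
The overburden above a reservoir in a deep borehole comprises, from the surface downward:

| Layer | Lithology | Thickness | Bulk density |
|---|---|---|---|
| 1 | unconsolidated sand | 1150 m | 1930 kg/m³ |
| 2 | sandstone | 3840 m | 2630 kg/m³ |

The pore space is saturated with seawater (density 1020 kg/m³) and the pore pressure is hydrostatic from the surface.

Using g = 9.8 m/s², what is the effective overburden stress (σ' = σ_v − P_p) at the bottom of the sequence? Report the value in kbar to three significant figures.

Overburden (lithostatic) stress σ_v:
unconsolidated sand: 1930 kg/m³ × 9.8 m/s² × 1150 m = 2.175×10^7 Pa = 21.75 MPa
sandstone: 2630 kg/m³ × 9.8 m/s² × 3840 m = 9.897×10^7 Pa = 98.97 MPa
Total = 21.75 + 98.97 = 120.72 MPa
Pore pressure P_p = 1020 kg/m³ × 9.8 m/s² × 4990 m = 4.988×10^7 Pa = 49.88 MPa
Effective stress σ' = σ_v − P_p = 120.7 − 49.88 = 70.843 MPa = 0.70843 kbar

0.708 kbar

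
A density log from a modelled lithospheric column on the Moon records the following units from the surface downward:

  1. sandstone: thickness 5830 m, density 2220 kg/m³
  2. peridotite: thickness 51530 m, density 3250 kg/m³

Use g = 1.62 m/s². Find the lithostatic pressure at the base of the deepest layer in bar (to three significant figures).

sandstone: 2220 kg/m³ × 1.62 m/s² × 5830 m = 2.097×10^7 Pa = 209.7 bar
peridotite: 3250 kg/m³ × 1.62 m/s² × 51530 m = 2.713×10^8 Pa = 2713 bar
Total = 209.7 + 2713 = 2922.7 bar

2920 bar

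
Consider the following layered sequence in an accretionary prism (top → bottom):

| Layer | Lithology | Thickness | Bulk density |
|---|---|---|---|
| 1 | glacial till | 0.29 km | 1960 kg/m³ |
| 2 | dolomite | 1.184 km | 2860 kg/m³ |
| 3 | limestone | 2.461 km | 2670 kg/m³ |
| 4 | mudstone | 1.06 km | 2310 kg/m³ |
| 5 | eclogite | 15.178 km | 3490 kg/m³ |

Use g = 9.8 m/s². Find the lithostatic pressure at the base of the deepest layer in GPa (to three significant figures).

0.646 GPa

glacial till: 1960 kg/m³ × 9.8 m/s² × 290 m = 5.570×10^6 Pa = 5.570×10^-3 GPa
dolomite: 2860 kg/m³ × 9.8 m/s² × 1184 m = 3.319×10^7 Pa = 0.03319 GPa
limestone: 2670 kg/m³ × 9.8 m/s² × 2461 m = 6.439×10^7 Pa = 0.06439 GPa
mudstone: 2310 kg/m³ × 9.8 m/s² × 1060 m = 2.400×10^7 Pa = 0.02400 GPa
eclogite: 3490 kg/m³ × 9.8 m/s² × 15178 m = 5.191×10^8 Pa = 0.5191 GPa
Total = 5.570×10^-3 + 0.03319 + 0.06439 + 0.02400 + 0.5191 = 0.64626 GPa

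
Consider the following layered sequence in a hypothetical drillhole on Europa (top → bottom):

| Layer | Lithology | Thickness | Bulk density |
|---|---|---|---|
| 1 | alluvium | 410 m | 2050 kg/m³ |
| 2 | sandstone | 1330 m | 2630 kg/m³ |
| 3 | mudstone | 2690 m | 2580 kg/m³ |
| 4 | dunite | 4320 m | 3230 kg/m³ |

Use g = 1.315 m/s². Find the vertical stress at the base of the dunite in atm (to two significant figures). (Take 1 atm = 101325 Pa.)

alluvium: 2050 kg/m³ × 1.315 m/s² × 410 m = 1.105×10^6 Pa = 10.91 atm
sandstone: 2630 kg/m³ × 1.315 m/s² × 1330 m = 4.600×10^6 Pa = 45.40 atm
mudstone: 2580 kg/m³ × 1.315 m/s² × 2690 m = 9.126×10^6 Pa = 90.07 atm
dunite: 3230 kg/m³ × 1.315 m/s² × 4320 m = 1.835×10^7 Pa = 181.1 atm
Total = 10.91 + 45.40 + 90.07 + 181.1 = 327.46 atm

330 atm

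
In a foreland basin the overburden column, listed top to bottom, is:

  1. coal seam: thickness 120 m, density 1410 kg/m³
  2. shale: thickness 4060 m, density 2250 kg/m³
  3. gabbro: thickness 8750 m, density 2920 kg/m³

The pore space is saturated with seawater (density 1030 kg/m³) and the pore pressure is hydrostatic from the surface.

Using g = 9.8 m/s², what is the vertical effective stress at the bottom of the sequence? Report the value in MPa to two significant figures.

210 MPa

Overburden (lithostatic) stress σ_v:
coal seam: 1410 kg/m³ × 9.8 m/s² × 120 m = 1.658×10^6 Pa = 1.658 MPa
shale: 2250 kg/m³ × 9.8 m/s² × 4060 m = 8.952×10^7 Pa = 89.52 MPa
gabbro: 2920 kg/m³ × 9.8 m/s² × 8750 m = 2.504×10^8 Pa = 250.4 MPa
Total = 1.658 + 89.52 + 250.4 = 341.57 MPa
Pore pressure P_p = 1030 kg/m³ × 9.8 m/s² × 12930 m = 1.305×10^8 Pa = 130.5 MPa
Effective stress σ' = σ_v − P_p = 341.6 − 130.5 = 211.06 MPa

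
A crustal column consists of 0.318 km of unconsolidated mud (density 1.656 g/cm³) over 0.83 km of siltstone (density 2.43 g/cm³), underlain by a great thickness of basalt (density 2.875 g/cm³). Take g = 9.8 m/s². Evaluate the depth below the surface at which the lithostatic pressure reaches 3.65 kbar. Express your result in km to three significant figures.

Pressure at base of upper layers: 1656×9.8×318 + 2430×9.8×830 = 2.493×10^7 Pa = 0.2493 kbar
Remaining pressure to be supplied by basalt: 3.650×10^8 − 2.493×10^7 = 3.401×10^8 Pa
Additional depth in basalt = 3.401×10^8 Pa / (2875 kg/m³ × 9.8 m/s²) = 12070 m
Total depth = 1148 m + 12070 m = 13218 m
= 13.218 km

13.2 km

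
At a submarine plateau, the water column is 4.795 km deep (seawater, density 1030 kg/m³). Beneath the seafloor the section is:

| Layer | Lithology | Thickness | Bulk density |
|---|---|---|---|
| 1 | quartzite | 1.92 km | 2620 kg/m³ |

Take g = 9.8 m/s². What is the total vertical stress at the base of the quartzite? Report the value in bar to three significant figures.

977 bar

seawater: 1030 kg/m³ × 9.8 m/s² × 4795 m = 4.840×10^7 Pa = 484.0 bar
quartzite: 2620 kg/m³ × 9.8 m/s² × 1920 m = 4.930×10^7 Pa = 493.0 bar
Total = 484.0 + 493.0 = 976.99 bar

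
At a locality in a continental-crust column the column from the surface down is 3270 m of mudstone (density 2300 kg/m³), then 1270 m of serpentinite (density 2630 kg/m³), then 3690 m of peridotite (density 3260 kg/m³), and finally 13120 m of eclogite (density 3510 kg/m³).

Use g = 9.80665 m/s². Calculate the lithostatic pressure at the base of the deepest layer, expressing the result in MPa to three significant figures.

mudstone: 2300 kg/m³ × 9.80665 m/s² × 3270 m = 7.376×10^7 Pa = 73.76 MPa
serpentinite: 2630 kg/m³ × 9.80665 m/s² × 1270 m = 3.276×10^7 Pa = 32.76 MPa
peridotite: 3260 kg/m³ × 9.80665 m/s² × 3690 m = 1.180×10^8 Pa = 118.0 MPa
eclogite: 3510 kg/m³ × 9.80665 m/s² × 13120 m = 4.516×10^8 Pa = 451.6 MPa
Total = 73.76 + 32.76 + 118.0 + 451.6 = 676.09 MPa

676 MPa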